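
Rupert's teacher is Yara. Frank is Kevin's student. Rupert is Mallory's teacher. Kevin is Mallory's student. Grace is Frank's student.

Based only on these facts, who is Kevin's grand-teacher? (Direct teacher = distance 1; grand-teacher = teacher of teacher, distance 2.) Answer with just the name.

Answer: Rupert

Derivation:
Reconstructing the teacher chain from the given facts:
  Yara -> Rupert -> Mallory -> Kevin -> Frank -> Grace
(each arrow means 'teacher of the next')
Positions in the chain (0 = top):
  position of Yara: 0
  position of Rupert: 1
  position of Mallory: 2
  position of Kevin: 3
  position of Frank: 4
  position of Grace: 5

Kevin is at position 3; the grand-teacher is 2 steps up the chain, i.e. position 1: Rupert.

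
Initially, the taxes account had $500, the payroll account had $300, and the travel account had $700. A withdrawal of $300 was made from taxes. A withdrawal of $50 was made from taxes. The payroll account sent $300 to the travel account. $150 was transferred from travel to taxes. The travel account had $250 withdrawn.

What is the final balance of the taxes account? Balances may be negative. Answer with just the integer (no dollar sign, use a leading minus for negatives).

Answer: 300

Derivation:
Tracking account balances step by step:
Start: taxes=500, payroll=300, travel=700
Event 1 (withdraw 300 from taxes): taxes: 500 - 300 = 200. Balances: taxes=200, payroll=300, travel=700
Event 2 (withdraw 50 from taxes): taxes: 200 - 50 = 150. Balances: taxes=150, payroll=300, travel=700
Event 3 (transfer 300 payroll -> travel): payroll: 300 - 300 = 0, travel: 700 + 300 = 1000. Balances: taxes=150, payroll=0, travel=1000
Event 4 (transfer 150 travel -> taxes): travel: 1000 - 150 = 850, taxes: 150 + 150 = 300. Balances: taxes=300, payroll=0, travel=850
Event 5 (withdraw 250 from travel): travel: 850 - 250 = 600. Balances: taxes=300, payroll=0, travel=600

Final balance of taxes: 300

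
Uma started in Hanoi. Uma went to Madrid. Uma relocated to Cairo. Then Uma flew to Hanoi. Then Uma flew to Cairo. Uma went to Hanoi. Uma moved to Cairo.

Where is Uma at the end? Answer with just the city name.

Tracking Uma's location:
Start: Uma is in Hanoi.
After move 1: Hanoi -> Madrid. Uma is in Madrid.
After move 2: Madrid -> Cairo. Uma is in Cairo.
After move 3: Cairo -> Hanoi. Uma is in Hanoi.
After move 4: Hanoi -> Cairo. Uma is in Cairo.
After move 5: Cairo -> Hanoi. Uma is in Hanoi.
After move 6: Hanoi -> Cairo. Uma is in Cairo.

Answer: Cairo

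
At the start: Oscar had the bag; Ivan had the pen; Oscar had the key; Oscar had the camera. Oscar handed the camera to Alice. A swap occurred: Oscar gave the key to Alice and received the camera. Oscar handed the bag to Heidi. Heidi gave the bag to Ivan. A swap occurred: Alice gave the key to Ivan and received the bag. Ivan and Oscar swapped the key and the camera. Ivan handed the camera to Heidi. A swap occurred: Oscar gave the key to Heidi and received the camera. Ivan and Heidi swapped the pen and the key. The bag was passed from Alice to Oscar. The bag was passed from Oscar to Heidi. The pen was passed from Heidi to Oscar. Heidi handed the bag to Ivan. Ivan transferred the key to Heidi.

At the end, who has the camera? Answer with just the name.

Answer: Oscar

Derivation:
Tracking all object holders:
Start: bag:Oscar, pen:Ivan, key:Oscar, camera:Oscar
Event 1 (give camera: Oscar -> Alice). State: bag:Oscar, pen:Ivan, key:Oscar, camera:Alice
Event 2 (swap key<->camera: now key:Alice, camera:Oscar). State: bag:Oscar, pen:Ivan, key:Alice, camera:Oscar
Event 3 (give bag: Oscar -> Heidi). State: bag:Heidi, pen:Ivan, key:Alice, camera:Oscar
Event 4 (give bag: Heidi -> Ivan). State: bag:Ivan, pen:Ivan, key:Alice, camera:Oscar
Event 5 (swap key<->bag: now key:Ivan, bag:Alice). State: bag:Alice, pen:Ivan, key:Ivan, camera:Oscar
Event 6 (swap key<->camera: now key:Oscar, camera:Ivan). State: bag:Alice, pen:Ivan, key:Oscar, camera:Ivan
Event 7 (give camera: Ivan -> Heidi). State: bag:Alice, pen:Ivan, key:Oscar, camera:Heidi
Event 8 (swap key<->camera: now key:Heidi, camera:Oscar). State: bag:Alice, pen:Ivan, key:Heidi, camera:Oscar
Event 9 (swap pen<->key: now pen:Heidi, key:Ivan). State: bag:Alice, pen:Heidi, key:Ivan, camera:Oscar
Event 10 (give bag: Alice -> Oscar). State: bag:Oscar, pen:Heidi, key:Ivan, camera:Oscar
Event 11 (give bag: Oscar -> Heidi). State: bag:Heidi, pen:Heidi, key:Ivan, camera:Oscar
Event 12 (give pen: Heidi -> Oscar). State: bag:Heidi, pen:Oscar, key:Ivan, camera:Oscar
Event 13 (give bag: Heidi -> Ivan). State: bag:Ivan, pen:Oscar, key:Ivan, camera:Oscar
Event 14 (give key: Ivan -> Heidi). State: bag:Ivan, pen:Oscar, key:Heidi, camera:Oscar

Final state: bag:Ivan, pen:Oscar, key:Heidi, camera:Oscar
The camera is held by Oscar.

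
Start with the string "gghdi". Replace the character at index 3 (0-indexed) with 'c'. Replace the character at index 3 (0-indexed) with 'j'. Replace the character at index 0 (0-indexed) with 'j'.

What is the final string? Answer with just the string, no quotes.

Answer: jghji

Derivation:
Applying each edit step by step:
Start: "gghdi"
Op 1 (replace idx 3: 'd' -> 'c'): "gghdi" -> "gghci"
Op 2 (replace idx 3: 'c' -> 'j'): "gghci" -> "gghji"
Op 3 (replace idx 0: 'g' -> 'j'): "gghji" -> "jghji"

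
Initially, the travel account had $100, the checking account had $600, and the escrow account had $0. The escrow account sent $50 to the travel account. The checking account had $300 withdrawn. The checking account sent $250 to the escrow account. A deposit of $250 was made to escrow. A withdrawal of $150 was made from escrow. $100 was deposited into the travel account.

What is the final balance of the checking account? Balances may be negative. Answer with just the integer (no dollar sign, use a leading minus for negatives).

Answer: 50

Derivation:
Tracking account balances step by step:
Start: travel=100, checking=600, escrow=0
Event 1 (transfer 50 escrow -> travel): escrow: 0 - 50 = -50, travel: 100 + 50 = 150. Balances: travel=150, checking=600, escrow=-50
Event 2 (withdraw 300 from checking): checking: 600 - 300 = 300. Balances: travel=150, checking=300, escrow=-50
Event 3 (transfer 250 checking -> escrow): checking: 300 - 250 = 50, escrow: -50 + 250 = 200. Balances: travel=150, checking=50, escrow=200
Event 4 (deposit 250 to escrow): escrow: 200 + 250 = 450. Balances: travel=150, checking=50, escrow=450
Event 5 (withdraw 150 from escrow): escrow: 450 - 150 = 300. Balances: travel=150, checking=50, escrow=300
Event 6 (deposit 100 to travel): travel: 150 + 100 = 250. Balances: travel=250, checking=50, escrow=300

Final balance of checking: 50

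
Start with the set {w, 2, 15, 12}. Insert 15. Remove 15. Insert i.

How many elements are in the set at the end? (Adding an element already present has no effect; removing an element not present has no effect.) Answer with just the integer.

Answer: 4

Derivation:
Tracking the set through each operation:
Start: {12, 15, 2, w}
Event 1 (add 15): already present, no change. Set: {12, 15, 2, w}
Event 2 (remove 15): removed. Set: {12, 2, w}
Event 3 (add i): added. Set: {12, 2, i, w}

Final set: {12, 2, i, w} (size 4)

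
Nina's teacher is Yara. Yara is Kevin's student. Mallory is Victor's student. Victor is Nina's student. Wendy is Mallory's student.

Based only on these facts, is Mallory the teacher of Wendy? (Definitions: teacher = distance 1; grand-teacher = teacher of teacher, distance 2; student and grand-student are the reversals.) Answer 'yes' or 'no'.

Reconstructing the teacher chain from the given facts:
  Kevin -> Yara -> Nina -> Victor -> Mallory -> Wendy
(each arrow means 'teacher of the next')
Positions in the chain (0 = top):
  position of Kevin: 0
  position of Yara: 1
  position of Nina: 2
  position of Victor: 3
  position of Mallory: 4
  position of Wendy: 5

Mallory is at position 4, Wendy is at position 5; signed distance (j - i) = 1.
'teacher' requires j - i = 1. Actual distance is 1, so the relation HOLDS.

Answer: yes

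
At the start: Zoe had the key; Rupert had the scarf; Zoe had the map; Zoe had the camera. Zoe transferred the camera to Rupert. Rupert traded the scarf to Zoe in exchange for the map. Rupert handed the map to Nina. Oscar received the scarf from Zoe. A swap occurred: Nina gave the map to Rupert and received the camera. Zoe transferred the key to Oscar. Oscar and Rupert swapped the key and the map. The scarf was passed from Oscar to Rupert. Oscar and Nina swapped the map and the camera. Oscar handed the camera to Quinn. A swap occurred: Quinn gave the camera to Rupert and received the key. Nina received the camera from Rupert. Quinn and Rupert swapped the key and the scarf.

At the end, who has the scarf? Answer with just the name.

Answer: Quinn

Derivation:
Tracking all object holders:
Start: key:Zoe, scarf:Rupert, map:Zoe, camera:Zoe
Event 1 (give camera: Zoe -> Rupert). State: key:Zoe, scarf:Rupert, map:Zoe, camera:Rupert
Event 2 (swap scarf<->map: now scarf:Zoe, map:Rupert). State: key:Zoe, scarf:Zoe, map:Rupert, camera:Rupert
Event 3 (give map: Rupert -> Nina). State: key:Zoe, scarf:Zoe, map:Nina, camera:Rupert
Event 4 (give scarf: Zoe -> Oscar). State: key:Zoe, scarf:Oscar, map:Nina, camera:Rupert
Event 5 (swap map<->camera: now map:Rupert, camera:Nina). State: key:Zoe, scarf:Oscar, map:Rupert, camera:Nina
Event 6 (give key: Zoe -> Oscar). State: key:Oscar, scarf:Oscar, map:Rupert, camera:Nina
Event 7 (swap key<->map: now key:Rupert, map:Oscar). State: key:Rupert, scarf:Oscar, map:Oscar, camera:Nina
Event 8 (give scarf: Oscar -> Rupert). State: key:Rupert, scarf:Rupert, map:Oscar, camera:Nina
Event 9 (swap map<->camera: now map:Nina, camera:Oscar). State: key:Rupert, scarf:Rupert, map:Nina, camera:Oscar
Event 10 (give camera: Oscar -> Quinn). State: key:Rupert, scarf:Rupert, map:Nina, camera:Quinn
Event 11 (swap camera<->key: now camera:Rupert, key:Quinn). State: key:Quinn, scarf:Rupert, map:Nina, camera:Rupert
Event 12 (give camera: Rupert -> Nina). State: key:Quinn, scarf:Rupert, map:Nina, camera:Nina
Event 13 (swap key<->scarf: now key:Rupert, scarf:Quinn). State: key:Rupert, scarf:Quinn, map:Nina, camera:Nina

Final state: key:Rupert, scarf:Quinn, map:Nina, camera:Nina
The scarf is held by Quinn.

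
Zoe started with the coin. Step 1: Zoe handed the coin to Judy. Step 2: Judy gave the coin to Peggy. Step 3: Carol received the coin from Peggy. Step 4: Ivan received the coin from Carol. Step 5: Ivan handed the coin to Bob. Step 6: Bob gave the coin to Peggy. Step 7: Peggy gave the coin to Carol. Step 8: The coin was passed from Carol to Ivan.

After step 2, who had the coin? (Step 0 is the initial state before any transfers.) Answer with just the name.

Answer: Peggy

Derivation:
Tracking the coin holder through step 2:
After step 0 (start): Zoe
After step 1: Judy
After step 2: Peggy

At step 2, the holder is Peggy.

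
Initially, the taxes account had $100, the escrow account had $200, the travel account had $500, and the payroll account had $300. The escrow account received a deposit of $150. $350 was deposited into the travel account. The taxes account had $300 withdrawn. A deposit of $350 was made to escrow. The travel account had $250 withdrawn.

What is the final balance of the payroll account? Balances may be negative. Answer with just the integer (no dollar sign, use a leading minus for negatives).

Answer: 300

Derivation:
Tracking account balances step by step:
Start: taxes=100, escrow=200, travel=500, payroll=300
Event 1 (deposit 150 to escrow): escrow: 200 + 150 = 350. Balances: taxes=100, escrow=350, travel=500, payroll=300
Event 2 (deposit 350 to travel): travel: 500 + 350 = 850. Balances: taxes=100, escrow=350, travel=850, payroll=300
Event 3 (withdraw 300 from taxes): taxes: 100 - 300 = -200. Balances: taxes=-200, escrow=350, travel=850, payroll=300
Event 4 (deposit 350 to escrow): escrow: 350 + 350 = 700. Balances: taxes=-200, escrow=700, travel=850, payroll=300
Event 5 (withdraw 250 from travel): travel: 850 - 250 = 600. Balances: taxes=-200, escrow=700, travel=600, payroll=300

Final balance of payroll: 300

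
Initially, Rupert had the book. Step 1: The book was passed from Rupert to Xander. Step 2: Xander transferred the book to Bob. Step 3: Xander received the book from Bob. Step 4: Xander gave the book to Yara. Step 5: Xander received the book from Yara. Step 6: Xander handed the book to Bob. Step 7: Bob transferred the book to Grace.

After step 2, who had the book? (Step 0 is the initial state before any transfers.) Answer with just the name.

Tracking the book holder through step 2:
After step 0 (start): Rupert
After step 1: Xander
After step 2: Bob

At step 2, the holder is Bob.

Answer: Bob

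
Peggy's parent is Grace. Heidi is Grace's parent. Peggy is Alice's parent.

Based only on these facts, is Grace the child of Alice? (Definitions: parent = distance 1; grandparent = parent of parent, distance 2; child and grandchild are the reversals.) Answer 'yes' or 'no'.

Answer: no

Derivation:
Reconstructing the parent chain from the given facts:
  Heidi -> Grace -> Peggy -> Alice
(each arrow means 'parent of the next')
Positions in the chain (0 = top):
  position of Heidi: 0
  position of Grace: 1
  position of Peggy: 2
  position of Alice: 3

Grace is at position 1, Alice is at position 3; signed distance (j - i) = 2.
'child' requires j - i = -1. Actual distance is 2, so the relation does NOT hold.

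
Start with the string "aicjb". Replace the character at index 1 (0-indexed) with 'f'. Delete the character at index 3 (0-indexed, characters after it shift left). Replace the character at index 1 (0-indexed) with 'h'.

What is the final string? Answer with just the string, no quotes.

Answer: ahcb

Derivation:
Applying each edit step by step:
Start: "aicjb"
Op 1 (replace idx 1: 'i' -> 'f'): "aicjb" -> "afcjb"
Op 2 (delete idx 3 = 'j'): "afcjb" -> "afcb"
Op 3 (replace idx 1: 'f' -> 'h'): "afcb" -> "ahcb"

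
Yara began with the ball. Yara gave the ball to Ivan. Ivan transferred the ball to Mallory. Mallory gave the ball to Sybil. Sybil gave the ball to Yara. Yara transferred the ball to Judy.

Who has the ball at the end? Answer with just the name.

Tracking the ball through each event:
Start: Yara has the ball.
After event 1: Ivan has the ball.
After event 2: Mallory has the ball.
After event 3: Sybil has the ball.
After event 4: Yara has the ball.
After event 5: Judy has the ball.

Answer: Judy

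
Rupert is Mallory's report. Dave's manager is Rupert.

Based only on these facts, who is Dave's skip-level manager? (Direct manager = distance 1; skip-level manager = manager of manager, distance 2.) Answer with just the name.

Answer: Mallory

Derivation:
Reconstructing the manager chain from the given facts:
  Mallory -> Rupert -> Dave
(each arrow means 'manager of the next')
Positions in the chain (0 = top):
  position of Mallory: 0
  position of Rupert: 1
  position of Dave: 2

Dave is at position 2; the skip-level manager is 2 steps up the chain, i.e. position 0: Mallory.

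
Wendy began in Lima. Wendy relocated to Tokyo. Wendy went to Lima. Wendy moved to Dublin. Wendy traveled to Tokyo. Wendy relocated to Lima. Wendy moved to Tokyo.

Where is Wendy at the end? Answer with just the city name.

Answer: Tokyo

Derivation:
Tracking Wendy's location:
Start: Wendy is in Lima.
After move 1: Lima -> Tokyo. Wendy is in Tokyo.
After move 2: Tokyo -> Lima. Wendy is in Lima.
After move 3: Lima -> Dublin. Wendy is in Dublin.
After move 4: Dublin -> Tokyo. Wendy is in Tokyo.
After move 5: Tokyo -> Lima. Wendy is in Lima.
After move 6: Lima -> Tokyo. Wendy is in Tokyo.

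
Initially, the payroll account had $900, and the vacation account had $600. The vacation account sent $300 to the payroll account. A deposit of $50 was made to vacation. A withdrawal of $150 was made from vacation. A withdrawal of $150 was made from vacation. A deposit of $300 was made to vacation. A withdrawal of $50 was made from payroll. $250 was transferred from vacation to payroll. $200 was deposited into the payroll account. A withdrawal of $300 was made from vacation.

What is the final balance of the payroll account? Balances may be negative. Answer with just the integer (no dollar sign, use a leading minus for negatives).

Answer: 1600

Derivation:
Tracking account balances step by step:
Start: payroll=900, vacation=600
Event 1 (transfer 300 vacation -> payroll): vacation: 600 - 300 = 300, payroll: 900 + 300 = 1200. Balances: payroll=1200, vacation=300
Event 2 (deposit 50 to vacation): vacation: 300 + 50 = 350. Balances: payroll=1200, vacation=350
Event 3 (withdraw 150 from vacation): vacation: 350 - 150 = 200. Balances: payroll=1200, vacation=200
Event 4 (withdraw 150 from vacation): vacation: 200 - 150 = 50. Balances: payroll=1200, vacation=50
Event 5 (deposit 300 to vacation): vacation: 50 + 300 = 350. Balances: payroll=1200, vacation=350
Event 6 (withdraw 50 from payroll): payroll: 1200 - 50 = 1150. Balances: payroll=1150, vacation=350
Event 7 (transfer 250 vacation -> payroll): vacation: 350 - 250 = 100, payroll: 1150 + 250 = 1400. Balances: payroll=1400, vacation=100
Event 8 (deposit 200 to payroll): payroll: 1400 + 200 = 1600. Balances: payroll=1600, vacation=100
Event 9 (withdraw 300 from vacation): vacation: 100 - 300 = -200. Balances: payroll=1600, vacation=-200

Final balance of payroll: 1600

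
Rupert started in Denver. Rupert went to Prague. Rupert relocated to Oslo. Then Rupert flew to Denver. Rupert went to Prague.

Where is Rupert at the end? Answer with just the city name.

Answer: Prague

Derivation:
Tracking Rupert's location:
Start: Rupert is in Denver.
After move 1: Denver -> Prague. Rupert is in Prague.
After move 2: Prague -> Oslo. Rupert is in Oslo.
After move 3: Oslo -> Denver. Rupert is in Denver.
After move 4: Denver -> Prague. Rupert is in Prague.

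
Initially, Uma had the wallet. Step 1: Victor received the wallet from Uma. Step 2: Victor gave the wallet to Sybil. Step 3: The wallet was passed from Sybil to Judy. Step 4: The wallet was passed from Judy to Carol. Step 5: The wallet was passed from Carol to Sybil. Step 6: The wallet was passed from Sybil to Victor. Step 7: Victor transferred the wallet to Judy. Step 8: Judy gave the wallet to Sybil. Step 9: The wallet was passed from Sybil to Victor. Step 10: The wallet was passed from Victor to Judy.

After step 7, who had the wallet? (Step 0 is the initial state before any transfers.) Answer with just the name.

Answer: Judy

Derivation:
Tracking the wallet holder through step 7:
After step 0 (start): Uma
After step 1: Victor
After step 2: Sybil
After step 3: Judy
After step 4: Carol
After step 5: Sybil
After step 6: Victor
After step 7: Judy

At step 7, the holder is Judy.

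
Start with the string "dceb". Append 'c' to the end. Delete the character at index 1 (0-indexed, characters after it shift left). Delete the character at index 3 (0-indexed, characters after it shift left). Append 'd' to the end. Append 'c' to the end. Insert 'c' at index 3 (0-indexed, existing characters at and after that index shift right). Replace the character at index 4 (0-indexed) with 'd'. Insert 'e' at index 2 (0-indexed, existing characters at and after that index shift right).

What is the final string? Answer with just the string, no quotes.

Applying each edit step by step:
Start: "dceb"
Op 1 (append 'c'): "dceb" -> "dcebc"
Op 2 (delete idx 1 = 'c'): "dcebc" -> "debc"
Op 3 (delete idx 3 = 'c'): "debc" -> "deb"
Op 4 (append 'd'): "deb" -> "debd"
Op 5 (append 'c'): "debd" -> "debdc"
Op 6 (insert 'c' at idx 3): "debdc" -> "debcdc"
Op 7 (replace idx 4: 'd' -> 'd'): "debcdc" -> "debcdc"
Op 8 (insert 'e' at idx 2): "debcdc" -> "deebcdc"

Answer: deebcdc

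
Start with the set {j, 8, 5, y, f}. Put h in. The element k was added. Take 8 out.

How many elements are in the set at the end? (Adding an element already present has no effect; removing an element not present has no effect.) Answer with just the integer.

Tracking the set through each operation:
Start: {5, 8, f, j, y}
Event 1 (add h): added. Set: {5, 8, f, h, j, y}
Event 2 (add k): added. Set: {5, 8, f, h, j, k, y}
Event 3 (remove 8): removed. Set: {5, f, h, j, k, y}

Final set: {5, f, h, j, k, y} (size 6)

Answer: 6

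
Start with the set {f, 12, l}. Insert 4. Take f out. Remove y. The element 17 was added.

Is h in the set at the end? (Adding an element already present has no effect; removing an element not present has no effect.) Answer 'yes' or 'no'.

Tracking the set through each operation:
Start: {12, f, l}
Event 1 (add 4): added. Set: {12, 4, f, l}
Event 2 (remove f): removed. Set: {12, 4, l}
Event 3 (remove y): not present, no change. Set: {12, 4, l}
Event 4 (add 17): added. Set: {12, 17, 4, l}

Final set: {12, 17, 4, l} (size 4)
h is NOT in the final set.

Answer: no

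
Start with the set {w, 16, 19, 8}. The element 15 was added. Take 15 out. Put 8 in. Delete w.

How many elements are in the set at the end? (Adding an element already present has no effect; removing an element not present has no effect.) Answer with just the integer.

Answer: 3

Derivation:
Tracking the set through each operation:
Start: {16, 19, 8, w}
Event 1 (add 15): added. Set: {15, 16, 19, 8, w}
Event 2 (remove 15): removed. Set: {16, 19, 8, w}
Event 3 (add 8): already present, no change. Set: {16, 19, 8, w}
Event 4 (remove w): removed. Set: {16, 19, 8}

Final set: {16, 19, 8} (size 3)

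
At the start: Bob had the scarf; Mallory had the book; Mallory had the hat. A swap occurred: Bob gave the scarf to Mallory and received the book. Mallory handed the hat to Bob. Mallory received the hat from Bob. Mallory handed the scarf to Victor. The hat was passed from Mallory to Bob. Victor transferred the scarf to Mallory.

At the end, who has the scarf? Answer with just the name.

Tracking all object holders:
Start: scarf:Bob, book:Mallory, hat:Mallory
Event 1 (swap scarf<->book: now scarf:Mallory, book:Bob). State: scarf:Mallory, book:Bob, hat:Mallory
Event 2 (give hat: Mallory -> Bob). State: scarf:Mallory, book:Bob, hat:Bob
Event 3 (give hat: Bob -> Mallory). State: scarf:Mallory, book:Bob, hat:Mallory
Event 4 (give scarf: Mallory -> Victor). State: scarf:Victor, book:Bob, hat:Mallory
Event 5 (give hat: Mallory -> Bob). State: scarf:Victor, book:Bob, hat:Bob
Event 6 (give scarf: Victor -> Mallory). State: scarf:Mallory, book:Bob, hat:Bob

Final state: scarf:Mallory, book:Bob, hat:Bob
The scarf is held by Mallory.

Answer: Mallory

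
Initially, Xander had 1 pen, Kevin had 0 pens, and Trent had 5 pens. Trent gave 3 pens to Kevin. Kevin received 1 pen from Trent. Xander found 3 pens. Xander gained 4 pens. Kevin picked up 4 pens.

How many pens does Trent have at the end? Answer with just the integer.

Tracking counts step by step:
Start: Xander=1, Kevin=0, Trent=5
Event 1 (Trent -> Kevin, 3): Trent: 5 -> 2, Kevin: 0 -> 3. State: Xander=1, Kevin=3, Trent=2
Event 2 (Trent -> Kevin, 1): Trent: 2 -> 1, Kevin: 3 -> 4. State: Xander=1, Kevin=4, Trent=1
Event 3 (Xander +3): Xander: 1 -> 4. State: Xander=4, Kevin=4, Trent=1
Event 4 (Xander +4): Xander: 4 -> 8. State: Xander=8, Kevin=4, Trent=1
Event 5 (Kevin +4): Kevin: 4 -> 8. State: Xander=8, Kevin=8, Trent=1

Trent's final count: 1

Answer: 1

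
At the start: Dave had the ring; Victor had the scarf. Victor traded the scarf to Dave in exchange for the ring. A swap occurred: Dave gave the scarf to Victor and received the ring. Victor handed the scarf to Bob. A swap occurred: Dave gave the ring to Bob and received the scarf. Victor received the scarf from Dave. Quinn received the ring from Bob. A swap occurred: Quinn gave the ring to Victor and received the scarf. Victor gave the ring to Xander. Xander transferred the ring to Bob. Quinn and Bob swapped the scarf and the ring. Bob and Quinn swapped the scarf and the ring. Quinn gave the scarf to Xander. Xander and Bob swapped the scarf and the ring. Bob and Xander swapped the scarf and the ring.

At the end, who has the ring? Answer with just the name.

Tracking all object holders:
Start: ring:Dave, scarf:Victor
Event 1 (swap scarf<->ring: now scarf:Dave, ring:Victor). State: ring:Victor, scarf:Dave
Event 2 (swap scarf<->ring: now scarf:Victor, ring:Dave). State: ring:Dave, scarf:Victor
Event 3 (give scarf: Victor -> Bob). State: ring:Dave, scarf:Bob
Event 4 (swap ring<->scarf: now ring:Bob, scarf:Dave). State: ring:Bob, scarf:Dave
Event 5 (give scarf: Dave -> Victor). State: ring:Bob, scarf:Victor
Event 6 (give ring: Bob -> Quinn). State: ring:Quinn, scarf:Victor
Event 7 (swap ring<->scarf: now ring:Victor, scarf:Quinn). State: ring:Victor, scarf:Quinn
Event 8 (give ring: Victor -> Xander). State: ring:Xander, scarf:Quinn
Event 9 (give ring: Xander -> Bob). State: ring:Bob, scarf:Quinn
Event 10 (swap scarf<->ring: now scarf:Bob, ring:Quinn). State: ring:Quinn, scarf:Bob
Event 11 (swap scarf<->ring: now scarf:Quinn, ring:Bob). State: ring:Bob, scarf:Quinn
Event 12 (give scarf: Quinn -> Xander). State: ring:Bob, scarf:Xander
Event 13 (swap scarf<->ring: now scarf:Bob, ring:Xander). State: ring:Xander, scarf:Bob
Event 14 (swap scarf<->ring: now scarf:Xander, ring:Bob). State: ring:Bob, scarf:Xander

Final state: ring:Bob, scarf:Xander
The ring is held by Bob.

Answer: Bob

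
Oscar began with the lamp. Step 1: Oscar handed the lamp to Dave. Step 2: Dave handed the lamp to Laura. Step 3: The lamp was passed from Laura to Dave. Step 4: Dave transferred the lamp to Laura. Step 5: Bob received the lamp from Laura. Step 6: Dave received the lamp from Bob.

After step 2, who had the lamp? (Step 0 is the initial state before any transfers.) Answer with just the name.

Tracking the lamp holder through step 2:
After step 0 (start): Oscar
After step 1: Dave
After step 2: Laura

At step 2, the holder is Laura.

Answer: Laura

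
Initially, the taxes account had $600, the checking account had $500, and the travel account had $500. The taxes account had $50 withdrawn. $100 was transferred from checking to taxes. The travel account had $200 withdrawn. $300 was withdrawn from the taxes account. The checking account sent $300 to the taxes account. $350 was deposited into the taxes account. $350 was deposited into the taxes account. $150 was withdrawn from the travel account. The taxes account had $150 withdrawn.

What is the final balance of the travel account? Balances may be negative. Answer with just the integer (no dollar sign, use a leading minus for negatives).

Answer: 150

Derivation:
Tracking account balances step by step:
Start: taxes=600, checking=500, travel=500
Event 1 (withdraw 50 from taxes): taxes: 600 - 50 = 550. Balances: taxes=550, checking=500, travel=500
Event 2 (transfer 100 checking -> taxes): checking: 500 - 100 = 400, taxes: 550 + 100 = 650. Balances: taxes=650, checking=400, travel=500
Event 3 (withdraw 200 from travel): travel: 500 - 200 = 300. Balances: taxes=650, checking=400, travel=300
Event 4 (withdraw 300 from taxes): taxes: 650 - 300 = 350. Balances: taxes=350, checking=400, travel=300
Event 5 (transfer 300 checking -> taxes): checking: 400 - 300 = 100, taxes: 350 + 300 = 650. Balances: taxes=650, checking=100, travel=300
Event 6 (deposit 350 to taxes): taxes: 650 + 350 = 1000. Balances: taxes=1000, checking=100, travel=300
Event 7 (deposit 350 to taxes): taxes: 1000 + 350 = 1350. Balances: taxes=1350, checking=100, travel=300
Event 8 (withdraw 150 from travel): travel: 300 - 150 = 150. Balances: taxes=1350, checking=100, travel=150
Event 9 (withdraw 150 from taxes): taxes: 1350 - 150 = 1200. Balances: taxes=1200, checking=100, travel=150

Final balance of travel: 150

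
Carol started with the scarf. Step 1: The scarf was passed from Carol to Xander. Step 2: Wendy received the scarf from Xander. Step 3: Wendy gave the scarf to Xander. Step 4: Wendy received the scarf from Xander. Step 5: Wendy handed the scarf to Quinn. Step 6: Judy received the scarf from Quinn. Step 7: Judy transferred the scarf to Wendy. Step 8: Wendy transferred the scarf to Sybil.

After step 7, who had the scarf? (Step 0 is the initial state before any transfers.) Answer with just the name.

Tracking the scarf holder through step 7:
After step 0 (start): Carol
After step 1: Xander
After step 2: Wendy
After step 3: Xander
After step 4: Wendy
After step 5: Quinn
After step 6: Judy
After step 7: Wendy

At step 7, the holder is Wendy.

Answer: Wendy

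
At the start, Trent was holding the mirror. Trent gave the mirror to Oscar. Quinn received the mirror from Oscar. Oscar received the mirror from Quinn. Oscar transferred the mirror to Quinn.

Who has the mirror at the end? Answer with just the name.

Tracking the mirror through each event:
Start: Trent has the mirror.
After event 1: Oscar has the mirror.
After event 2: Quinn has the mirror.
After event 3: Oscar has the mirror.
After event 4: Quinn has the mirror.

Answer: Quinn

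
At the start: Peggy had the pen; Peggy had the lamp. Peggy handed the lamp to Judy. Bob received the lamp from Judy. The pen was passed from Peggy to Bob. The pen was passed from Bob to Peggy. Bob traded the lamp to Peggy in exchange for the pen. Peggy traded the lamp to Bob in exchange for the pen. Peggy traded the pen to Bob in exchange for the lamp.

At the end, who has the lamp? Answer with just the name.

Answer: Peggy

Derivation:
Tracking all object holders:
Start: pen:Peggy, lamp:Peggy
Event 1 (give lamp: Peggy -> Judy). State: pen:Peggy, lamp:Judy
Event 2 (give lamp: Judy -> Bob). State: pen:Peggy, lamp:Bob
Event 3 (give pen: Peggy -> Bob). State: pen:Bob, lamp:Bob
Event 4 (give pen: Bob -> Peggy). State: pen:Peggy, lamp:Bob
Event 5 (swap lamp<->pen: now lamp:Peggy, pen:Bob). State: pen:Bob, lamp:Peggy
Event 6 (swap lamp<->pen: now lamp:Bob, pen:Peggy). State: pen:Peggy, lamp:Bob
Event 7 (swap pen<->lamp: now pen:Bob, lamp:Peggy). State: pen:Bob, lamp:Peggy

Final state: pen:Bob, lamp:Peggy
The lamp is held by Peggy.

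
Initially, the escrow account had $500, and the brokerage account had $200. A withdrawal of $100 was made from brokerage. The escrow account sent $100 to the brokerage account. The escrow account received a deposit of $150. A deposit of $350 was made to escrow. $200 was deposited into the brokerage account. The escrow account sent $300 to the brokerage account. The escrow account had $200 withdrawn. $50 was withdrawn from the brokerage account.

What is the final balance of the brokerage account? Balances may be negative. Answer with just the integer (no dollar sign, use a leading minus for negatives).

Tracking account balances step by step:
Start: escrow=500, brokerage=200
Event 1 (withdraw 100 from brokerage): brokerage: 200 - 100 = 100. Balances: escrow=500, brokerage=100
Event 2 (transfer 100 escrow -> brokerage): escrow: 500 - 100 = 400, brokerage: 100 + 100 = 200. Balances: escrow=400, brokerage=200
Event 3 (deposit 150 to escrow): escrow: 400 + 150 = 550. Balances: escrow=550, brokerage=200
Event 4 (deposit 350 to escrow): escrow: 550 + 350 = 900. Balances: escrow=900, brokerage=200
Event 5 (deposit 200 to brokerage): brokerage: 200 + 200 = 400. Balances: escrow=900, brokerage=400
Event 6 (transfer 300 escrow -> brokerage): escrow: 900 - 300 = 600, brokerage: 400 + 300 = 700. Balances: escrow=600, brokerage=700
Event 7 (withdraw 200 from escrow): escrow: 600 - 200 = 400. Balances: escrow=400, brokerage=700
Event 8 (withdraw 50 from brokerage): brokerage: 700 - 50 = 650. Balances: escrow=400, brokerage=650

Final balance of brokerage: 650

Answer: 650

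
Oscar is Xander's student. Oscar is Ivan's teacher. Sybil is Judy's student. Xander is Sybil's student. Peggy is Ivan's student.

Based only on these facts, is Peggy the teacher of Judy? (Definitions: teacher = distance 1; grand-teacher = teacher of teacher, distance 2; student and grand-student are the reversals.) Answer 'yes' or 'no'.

Reconstructing the teacher chain from the given facts:
  Judy -> Sybil -> Xander -> Oscar -> Ivan -> Peggy
(each arrow means 'teacher of the next')
Positions in the chain (0 = top):
  position of Judy: 0
  position of Sybil: 1
  position of Xander: 2
  position of Oscar: 3
  position of Ivan: 4
  position of Peggy: 5

Peggy is at position 5, Judy is at position 0; signed distance (j - i) = -5.
'teacher' requires j - i = 1. Actual distance is -5, so the relation does NOT hold.

Answer: no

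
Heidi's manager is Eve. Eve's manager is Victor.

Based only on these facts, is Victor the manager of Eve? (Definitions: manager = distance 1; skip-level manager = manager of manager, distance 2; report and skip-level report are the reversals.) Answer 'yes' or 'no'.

Reconstructing the manager chain from the given facts:
  Victor -> Eve -> Heidi
(each arrow means 'manager of the next')
Positions in the chain (0 = top):
  position of Victor: 0
  position of Eve: 1
  position of Heidi: 2

Victor is at position 0, Eve is at position 1; signed distance (j - i) = 1.
'manager' requires j - i = 1. Actual distance is 1, so the relation HOLDS.

Answer: yes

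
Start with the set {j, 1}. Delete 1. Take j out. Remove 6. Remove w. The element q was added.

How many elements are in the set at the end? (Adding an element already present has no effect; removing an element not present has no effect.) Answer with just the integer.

Tracking the set through each operation:
Start: {1, j}
Event 1 (remove 1): removed. Set: {j}
Event 2 (remove j): removed. Set: {}
Event 3 (remove 6): not present, no change. Set: {}
Event 4 (remove w): not present, no change. Set: {}
Event 5 (add q): added. Set: {q}

Final set: {q} (size 1)

Answer: 1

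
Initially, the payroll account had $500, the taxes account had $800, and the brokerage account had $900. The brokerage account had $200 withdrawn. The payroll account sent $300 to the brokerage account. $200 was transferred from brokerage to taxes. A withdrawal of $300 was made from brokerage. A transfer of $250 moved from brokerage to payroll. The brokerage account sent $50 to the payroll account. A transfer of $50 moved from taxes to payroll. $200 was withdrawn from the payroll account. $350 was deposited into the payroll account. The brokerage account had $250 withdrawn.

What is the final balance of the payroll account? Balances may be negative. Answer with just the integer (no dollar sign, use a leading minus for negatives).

Answer: 700

Derivation:
Tracking account balances step by step:
Start: payroll=500, taxes=800, brokerage=900
Event 1 (withdraw 200 from brokerage): brokerage: 900 - 200 = 700. Balances: payroll=500, taxes=800, brokerage=700
Event 2 (transfer 300 payroll -> brokerage): payroll: 500 - 300 = 200, brokerage: 700 + 300 = 1000. Balances: payroll=200, taxes=800, brokerage=1000
Event 3 (transfer 200 brokerage -> taxes): brokerage: 1000 - 200 = 800, taxes: 800 + 200 = 1000. Balances: payroll=200, taxes=1000, brokerage=800
Event 4 (withdraw 300 from brokerage): brokerage: 800 - 300 = 500. Balances: payroll=200, taxes=1000, brokerage=500
Event 5 (transfer 250 brokerage -> payroll): brokerage: 500 - 250 = 250, payroll: 200 + 250 = 450. Balances: payroll=450, taxes=1000, brokerage=250
Event 6 (transfer 50 brokerage -> payroll): brokerage: 250 - 50 = 200, payroll: 450 + 50 = 500. Balances: payroll=500, taxes=1000, brokerage=200
Event 7 (transfer 50 taxes -> payroll): taxes: 1000 - 50 = 950, payroll: 500 + 50 = 550. Balances: payroll=550, taxes=950, brokerage=200
Event 8 (withdraw 200 from payroll): payroll: 550 - 200 = 350. Balances: payroll=350, taxes=950, brokerage=200
Event 9 (deposit 350 to payroll): payroll: 350 + 350 = 700. Balances: payroll=700, taxes=950, brokerage=200
Event 10 (withdraw 250 from brokerage): brokerage: 200 - 250 = -50. Balances: payroll=700, taxes=950, brokerage=-50

Final balance of payroll: 700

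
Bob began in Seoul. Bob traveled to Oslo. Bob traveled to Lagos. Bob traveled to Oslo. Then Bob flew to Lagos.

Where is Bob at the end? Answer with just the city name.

Answer: Lagos

Derivation:
Tracking Bob's location:
Start: Bob is in Seoul.
After move 1: Seoul -> Oslo. Bob is in Oslo.
After move 2: Oslo -> Lagos. Bob is in Lagos.
After move 3: Lagos -> Oslo. Bob is in Oslo.
After move 4: Oslo -> Lagos. Bob is in Lagos.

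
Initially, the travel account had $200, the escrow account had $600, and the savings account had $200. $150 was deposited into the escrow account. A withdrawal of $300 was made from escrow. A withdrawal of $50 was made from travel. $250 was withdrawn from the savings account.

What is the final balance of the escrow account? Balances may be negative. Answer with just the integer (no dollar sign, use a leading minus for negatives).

Answer: 450

Derivation:
Tracking account balances step by step:
Start: travel=200, escrow=600, savings=200
Event 1 (deposit 150 to escrow): escrow: 600 + 150 = 750. Balances: travel=200, escrow=750, savings=200
Event 2 (withdraw 300 from escrow): escrow: 750 - 300 = 450. Balances: travel=200, escrow=450, savings=200
Event 3 (withdraw 50 from travel): travel: 200 - 50 = 150. Balances: travel=150, escrow=450, savings=200
Event 4 (withdraw 250 from savings): savings: 200 - 250 = -50. Balances: travel=150, escrow=450, savings=-50

Final balance of escrow: 450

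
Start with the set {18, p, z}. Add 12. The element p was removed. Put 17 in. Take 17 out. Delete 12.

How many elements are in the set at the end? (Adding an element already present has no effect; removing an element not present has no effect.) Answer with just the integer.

Tracking the set through each operation:
Start: {18, p, z}
Event 1 (add 12): added. Set: {12, 18, p, z}
Event 2 (remove p): removed. Set: {12, 18, z}
Event 3 (add 17): added. Set: {12, 17, 18, z}
Event 4 (remove 17): removed. Set: {12, 18, z}
Event 5 (remove 12): removed. Set: {18, z}

Final set: {18, z} (size 2)

Answer: 2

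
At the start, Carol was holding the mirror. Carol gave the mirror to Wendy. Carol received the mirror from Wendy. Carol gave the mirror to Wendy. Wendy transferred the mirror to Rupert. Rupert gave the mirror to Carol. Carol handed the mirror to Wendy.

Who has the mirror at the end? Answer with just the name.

Tracking the mirror through each event:
Start: Carol has the mirror.
After event 1: Wendy has the mirror.
After event 2: Carol has the mirror.
After event 3: Wendy has the mirror.
After event 4: Rupert has the mirror.
After event 5: Carol has the mirror.
After event 6: Wendy has the mirror.

Answer: Wendy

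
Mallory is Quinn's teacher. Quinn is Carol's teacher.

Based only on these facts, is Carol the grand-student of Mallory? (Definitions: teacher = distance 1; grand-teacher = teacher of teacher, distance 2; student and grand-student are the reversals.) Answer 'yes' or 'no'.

Answer: yes

Derivation:
Reconstructing the teacher chain from the given facts:
  Mallory -> Quinn -> Carol
(each arrow means 'teacher of the next')
Positions in the chain (0 = top):
  position of Mallory: 0
  position of Quinn: 1
  position of Carol: 2

Carol is at position 2, Mallory is at position 0; signed distance (j - i) = -2.
'grand-student' requires j - i = -2. Actual distance is -2, so the relation HOLDS.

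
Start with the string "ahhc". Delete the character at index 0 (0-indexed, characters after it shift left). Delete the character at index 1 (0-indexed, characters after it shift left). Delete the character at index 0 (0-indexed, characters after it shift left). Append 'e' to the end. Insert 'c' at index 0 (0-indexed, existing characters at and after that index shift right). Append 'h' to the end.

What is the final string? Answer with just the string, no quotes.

Applying each edit step by step:
Start: "ahhc"
Op 1 (delete idx 0 = 'a'): "ahhc" -> "hhc"
Op 2 (delete idx 1 = 'h'): "hhc" -> "hc"
Op 3 (delete idx 0 = 'h'): "hc" -> "c"
Op 4 (append 'e'): "c" -> "ce"
Op 5 (insert 'c' at idx 0): "ce" -> "cce"
Op 6 (append 'h'): "cce" -> "cceh"

Answer: cceh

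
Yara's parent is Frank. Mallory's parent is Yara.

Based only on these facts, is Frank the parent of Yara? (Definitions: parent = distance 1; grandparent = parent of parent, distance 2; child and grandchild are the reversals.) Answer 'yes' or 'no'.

Reconstructing the parent chain from the given facts:
  Frank -> Yara -> Mallory
(each arrow means 'parent of the next')
Positions in the chain (0 = top):
  position of Frank: 0
  position of Yara: 1
  position of Mallory: 2

Frank is at position 0, Yara is at position 1; signed distance (j - i) = 1.
'parent' requires j - i = 1. Actual distance is 1, so the relation HOLDS.

Answer: yes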